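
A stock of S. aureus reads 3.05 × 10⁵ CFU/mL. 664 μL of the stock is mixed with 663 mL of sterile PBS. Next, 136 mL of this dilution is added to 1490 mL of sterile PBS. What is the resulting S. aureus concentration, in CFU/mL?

Overall dilution factor = 999.5 × 11.96 = 1.19 × 10⁴.
3.05 × 10⁵ CFU/mL / 1.19 × 10⁴ = 25.5 CFU/mL.

25.5 CFU/mL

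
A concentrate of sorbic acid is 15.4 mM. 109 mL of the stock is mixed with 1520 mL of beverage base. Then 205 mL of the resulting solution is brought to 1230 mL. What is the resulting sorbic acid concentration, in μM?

Overall dilution factor = 14.94 × 6 = 89.7.
15.4 mM / 89.7 = 0.172 mM = 172 μM.

172 μM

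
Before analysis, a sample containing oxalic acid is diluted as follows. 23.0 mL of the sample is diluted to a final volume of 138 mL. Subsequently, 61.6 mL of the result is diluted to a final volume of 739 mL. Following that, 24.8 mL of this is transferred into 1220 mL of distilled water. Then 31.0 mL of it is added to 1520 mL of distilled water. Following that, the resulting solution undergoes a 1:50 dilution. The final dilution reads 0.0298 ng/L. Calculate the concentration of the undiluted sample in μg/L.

269 μg/L

Overall dilution factor = 6 × 12.00 × 50.19 × 50.03 × 50 = 9.04 × 10⁶.
Original = 0.0298 ng/L × 9.04 × 10⁶ = 2.69 × 10⁵ ng/L = 269 μg/L.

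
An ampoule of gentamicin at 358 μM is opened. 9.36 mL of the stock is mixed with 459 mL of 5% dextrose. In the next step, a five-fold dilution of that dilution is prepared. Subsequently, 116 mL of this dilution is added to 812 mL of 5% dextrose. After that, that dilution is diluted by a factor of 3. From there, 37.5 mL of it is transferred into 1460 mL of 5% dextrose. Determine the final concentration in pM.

Overall dilution factor = 50.04 × 5 × 8 × 3 × 39.93 = 2.40 × 10⁵.
358 μM / 2.40 × 10⁵ = 1.49 × 10⁻³ μM = 1490 pM.

1490 pM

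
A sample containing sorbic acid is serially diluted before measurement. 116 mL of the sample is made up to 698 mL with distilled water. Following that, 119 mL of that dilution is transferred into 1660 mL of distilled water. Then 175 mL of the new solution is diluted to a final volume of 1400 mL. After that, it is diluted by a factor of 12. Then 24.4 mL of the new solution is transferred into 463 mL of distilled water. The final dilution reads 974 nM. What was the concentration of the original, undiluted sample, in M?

Overall dilution factor = 6.017 × 14.95 × 8 × 12 × 19.98 = 1.73 × 10⁵.
Original = 974 nM × 1.73 × 10⁵ = 1.68 × 10⁸ nM = 0.168 M.

0.168 M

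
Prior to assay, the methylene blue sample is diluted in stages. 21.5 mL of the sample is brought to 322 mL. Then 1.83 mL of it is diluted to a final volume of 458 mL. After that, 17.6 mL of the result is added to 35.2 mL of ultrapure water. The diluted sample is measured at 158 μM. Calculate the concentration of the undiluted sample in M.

Overall dilution factor = 14.98 × 250.3 × 3 = 1.12 × 10⁴.
Original = 158 μM × 1.12 × 10⁴ = 1.78 × 10⁶ μM = 1.78 M.

1.78 M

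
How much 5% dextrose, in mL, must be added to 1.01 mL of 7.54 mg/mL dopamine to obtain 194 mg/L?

194 mg/L = 0.194 mg/mL.
V₂ = C₁V₁/C₂ = 7.54 × 1.01 / 0.194 = 39.3 mL.
Diluent to add = V₂ − V₁ = 39.3 − 1.01 = 38.2 mL.

38.2 mL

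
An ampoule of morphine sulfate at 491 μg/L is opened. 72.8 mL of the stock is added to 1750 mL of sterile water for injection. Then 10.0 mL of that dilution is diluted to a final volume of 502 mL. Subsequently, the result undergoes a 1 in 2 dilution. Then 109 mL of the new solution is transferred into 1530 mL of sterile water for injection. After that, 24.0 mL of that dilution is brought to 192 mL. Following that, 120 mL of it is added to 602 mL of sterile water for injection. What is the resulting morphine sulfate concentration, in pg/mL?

0.270 pg/mL

Overall dilution factor = 25.04 × 50.20 × 2 × 15.04 × 8 × 6.017 = 1.82 × 10⁶.
491 μg/L / 1.82 × 10⁶ = 2.70 × 10⁻⁴ μg/L = 0.270 pg/mL.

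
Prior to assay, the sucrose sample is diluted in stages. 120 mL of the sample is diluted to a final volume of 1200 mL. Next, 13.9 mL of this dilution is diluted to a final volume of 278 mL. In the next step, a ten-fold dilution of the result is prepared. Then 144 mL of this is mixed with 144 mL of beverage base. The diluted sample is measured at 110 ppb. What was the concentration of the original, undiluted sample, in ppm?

440 ppm

Overall dilution factor = 10 × 20 × 10 × 2 = 4000.
Original = 110 ppb × 4000 = 4.40 × 10⁵ ppb = 440 ppm.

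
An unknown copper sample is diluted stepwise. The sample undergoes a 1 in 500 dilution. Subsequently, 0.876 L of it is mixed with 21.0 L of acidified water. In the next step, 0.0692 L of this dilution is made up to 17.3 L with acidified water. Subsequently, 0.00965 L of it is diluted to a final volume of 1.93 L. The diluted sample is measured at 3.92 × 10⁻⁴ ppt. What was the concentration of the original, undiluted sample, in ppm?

Overall dilution factor = 500 × 24.97 × 250 × 200 = 6.24 × 10⁸.
Original = 3.92 × 10⁻⁴ ppt × 6.24 × 10⁸ = 2.45 × 10⁵ ppt = 0.245 ppm.

0.245 ppm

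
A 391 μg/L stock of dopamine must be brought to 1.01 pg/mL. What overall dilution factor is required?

Factor = C₀/C_target = 391 μg/L / 1.01 pg/mL = 3.87 × 10⁵.

3.87 × 10⁵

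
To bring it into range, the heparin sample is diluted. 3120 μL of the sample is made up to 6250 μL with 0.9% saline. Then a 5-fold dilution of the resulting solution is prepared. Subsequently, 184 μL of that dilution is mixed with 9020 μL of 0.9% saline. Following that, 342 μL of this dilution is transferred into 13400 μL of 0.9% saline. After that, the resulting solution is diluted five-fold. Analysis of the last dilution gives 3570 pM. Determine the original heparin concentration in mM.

0.359 mM

Overall dilution factor = 2.003 × 5 × 50.02 × 40.18 × 5 = 1.01 × 10⁵.
Original = 3570 pM × 1.01 × 10⁵ = 3.59 × 10⁸ pM = 0.359 mM.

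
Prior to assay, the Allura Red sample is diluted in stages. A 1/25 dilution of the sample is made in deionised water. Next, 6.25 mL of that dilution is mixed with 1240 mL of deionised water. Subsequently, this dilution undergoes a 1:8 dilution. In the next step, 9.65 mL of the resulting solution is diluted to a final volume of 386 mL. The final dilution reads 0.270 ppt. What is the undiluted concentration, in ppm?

Overall dilution factor = 25 × 199.4 × 8 × 40 = 1.60 × 10⁶.
Original = 0.270 ppt × 1.60 × 10⁶ = 4.31 × 10⁵ ppt = 0.431 ppm.

0.431 ppm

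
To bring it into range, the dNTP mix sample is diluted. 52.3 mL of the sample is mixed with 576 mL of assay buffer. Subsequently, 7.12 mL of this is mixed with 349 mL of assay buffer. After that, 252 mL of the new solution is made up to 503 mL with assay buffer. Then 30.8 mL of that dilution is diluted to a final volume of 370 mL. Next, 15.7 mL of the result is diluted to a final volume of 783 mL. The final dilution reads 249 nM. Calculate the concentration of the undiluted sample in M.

0.179 M

Overall dilution factor = 12.01 × 50.02 × 1.996 × 12.01 × 49.87 = 7.19 × 10⁵.
Original = 249 nM × 7.19 × 10⁵ = 1.79 × 10⁸ nM = 0.179 M.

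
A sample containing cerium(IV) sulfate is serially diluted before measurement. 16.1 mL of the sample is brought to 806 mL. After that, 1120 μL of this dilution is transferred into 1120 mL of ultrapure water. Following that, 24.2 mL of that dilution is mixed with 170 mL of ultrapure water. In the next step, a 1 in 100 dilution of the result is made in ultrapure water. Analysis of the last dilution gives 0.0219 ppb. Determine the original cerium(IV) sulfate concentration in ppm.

881 ppm

Overall dilution factor = 50.06 × 1001 × 8.025 × 100 = 4.02 × 10⁷.
Original = 0.0219 ppb × 4.02 × 10⁷ = 8.81 × 10⁵ ppb = 881 ppm.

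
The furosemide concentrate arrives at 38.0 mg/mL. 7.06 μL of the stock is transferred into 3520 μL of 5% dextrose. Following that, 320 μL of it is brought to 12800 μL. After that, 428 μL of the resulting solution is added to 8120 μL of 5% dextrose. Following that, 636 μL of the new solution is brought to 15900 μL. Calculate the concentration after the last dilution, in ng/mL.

3.81 ng/mL

Overall dilution factor = 499.6 × 40 × 19.97 × 25 = 9.98 × 10⁶.
38.0 mg/mL / 9.98 × 10⁶ = 3.81 × 10⁻⁶ mg/mL = 3.81 ng/mL.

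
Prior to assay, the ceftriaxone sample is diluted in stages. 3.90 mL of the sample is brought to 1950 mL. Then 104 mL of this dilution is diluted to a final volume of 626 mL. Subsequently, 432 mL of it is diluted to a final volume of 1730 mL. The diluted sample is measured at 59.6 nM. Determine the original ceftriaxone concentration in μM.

Overall dilution factor = 500 × 6.019 × 4.005 = 1.21 × 10⁴.
Original = 59.6 nM × 1.21 × 10⁴ = 7.18 × 10⁵ nM = 718 μM.

718 μM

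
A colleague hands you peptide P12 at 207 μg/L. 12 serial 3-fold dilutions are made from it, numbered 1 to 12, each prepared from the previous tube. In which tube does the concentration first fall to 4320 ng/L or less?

tube 4

Tube n has concentration 207 μg/L / 3ⁿ.
Need 3ⁿ ≥ 207 μg/L / 4320 ng/L = 47.9, so n ≥ 3.52.
First such tube: n = 4.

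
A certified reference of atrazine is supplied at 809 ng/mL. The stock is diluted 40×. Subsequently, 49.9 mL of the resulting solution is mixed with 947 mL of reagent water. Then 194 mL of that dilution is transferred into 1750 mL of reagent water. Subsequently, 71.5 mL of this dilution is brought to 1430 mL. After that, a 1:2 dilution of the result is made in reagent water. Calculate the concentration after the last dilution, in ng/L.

Overall dilution factor = 40 × 19.98 × 10.02 × 20 × 2 = 3.20 × 10⁵.
809 ng/mL / 3.20 × 10⁵ = 2.53 × 10⁻³ ng/mL = 2.53 ng/L.

2.53 ng/L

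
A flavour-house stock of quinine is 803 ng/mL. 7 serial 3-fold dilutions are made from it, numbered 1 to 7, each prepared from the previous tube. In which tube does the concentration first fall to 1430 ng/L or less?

tube 6

Tube n has concentration 803 ng/mL / 3ⁿ.
Need 3ⁿ ≥ 803 ng/mL / 1430 ng/L = 562, so n ≥ 5.76.
First such tube: n = 6.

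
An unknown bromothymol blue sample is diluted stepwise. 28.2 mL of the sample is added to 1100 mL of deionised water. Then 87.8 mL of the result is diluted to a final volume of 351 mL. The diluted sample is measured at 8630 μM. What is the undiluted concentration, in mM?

Overall dilution factor = 40.01 × 3.998 = 160.
Original = 8630 μM × 160 = 1.38 × 10⁶ μM = 1380 mM.

1380 mM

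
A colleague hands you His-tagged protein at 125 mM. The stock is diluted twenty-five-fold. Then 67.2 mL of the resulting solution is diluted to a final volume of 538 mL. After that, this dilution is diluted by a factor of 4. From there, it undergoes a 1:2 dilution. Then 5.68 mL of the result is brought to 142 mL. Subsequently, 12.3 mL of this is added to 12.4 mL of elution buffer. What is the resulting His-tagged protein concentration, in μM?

Overall dilution factor = 25 × 8.006 × 4 × 2 × 25 × 2.008 = 8.04 × 10⁴.
125 mM / 8.04 × 10⁴ = 1.56 × 10⁻³ mM = 1.56 μM.

1.56 μM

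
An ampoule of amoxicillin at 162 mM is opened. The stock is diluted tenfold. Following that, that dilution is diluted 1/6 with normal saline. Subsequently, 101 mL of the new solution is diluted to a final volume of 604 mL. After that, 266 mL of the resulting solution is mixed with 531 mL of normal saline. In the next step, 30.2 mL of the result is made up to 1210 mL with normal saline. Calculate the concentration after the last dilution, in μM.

Overall dilution factor = 10 × 6 × 5.980 × 2.996 × 40.07 = 4.31 × 10⁴.
162 mM / 4.31 × 10⁴ = 3.76 × 10⁻³ mM = 3.76 μM.

3.76 μM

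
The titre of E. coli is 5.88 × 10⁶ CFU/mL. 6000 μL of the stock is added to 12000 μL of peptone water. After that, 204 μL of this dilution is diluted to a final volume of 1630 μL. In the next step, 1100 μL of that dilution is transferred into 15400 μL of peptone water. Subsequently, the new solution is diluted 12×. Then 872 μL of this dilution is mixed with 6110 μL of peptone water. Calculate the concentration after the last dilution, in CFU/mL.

Overall dilution factor = 3 × 7.990 × 15 × 12 × 8.007 = 3.45 × 10⁴.
5.88 × 10⁶ CFU/mL / 3.45 × 10⁴ = 170 CFU/mL.

170 CFU/mL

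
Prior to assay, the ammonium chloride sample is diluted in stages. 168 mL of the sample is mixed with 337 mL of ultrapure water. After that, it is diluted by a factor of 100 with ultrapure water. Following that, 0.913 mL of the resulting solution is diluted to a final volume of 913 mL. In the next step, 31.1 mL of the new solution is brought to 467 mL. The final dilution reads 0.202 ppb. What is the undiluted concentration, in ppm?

912 ppm

Overall dilution factor = 3.006 × 100 × 1000 × 15.02 = 4.51 × 10⁶.
Original = 0.202 ppb × 4.51 × 10⁶ = 9.12 × 10⁵ ppb = 912 ppm.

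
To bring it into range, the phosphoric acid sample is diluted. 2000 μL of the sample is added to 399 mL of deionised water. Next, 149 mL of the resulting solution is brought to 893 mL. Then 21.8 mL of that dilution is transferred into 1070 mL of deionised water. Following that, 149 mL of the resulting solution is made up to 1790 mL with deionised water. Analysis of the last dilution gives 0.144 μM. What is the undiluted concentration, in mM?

Overall dilution factor = 200.5 × 5.993 × 50.08 × 12.01 = 7.23 × 10⁵.
Original = 0.144 μM × 7.23 × 10⁵ = 1.04 × 10⁵ μM = 104 mM.

104 mM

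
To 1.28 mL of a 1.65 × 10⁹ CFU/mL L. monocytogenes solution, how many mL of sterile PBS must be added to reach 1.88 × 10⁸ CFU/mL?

9.95 mL

V₂ = C₁V₁/C₂ = 1.65 × 10⁹ × 1.28 / 1.88 × 10⁸ = 11.2 mL.
Diluent to add = V₂ − V₁ = 11.2 − 1.28 = 9.95 mL.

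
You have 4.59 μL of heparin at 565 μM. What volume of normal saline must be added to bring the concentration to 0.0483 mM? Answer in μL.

49.1 μL

0.0483 mM = 48.3 μM.
V₂ = C₁V₁/C₂ = 565 × 4.59 / 48.3 = 53.7 μL.
Diluent to add = V₂ − V₁ = 53.7 − 4.59 = 49.1 μL.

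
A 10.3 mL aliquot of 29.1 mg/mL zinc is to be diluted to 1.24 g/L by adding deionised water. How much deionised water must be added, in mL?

231 mL

1.24 g/L = 1.24 mg/mL.
V₂ = C₁V₁/C₂ = 29.1 × 10.3 / 1.24 = 242 mL.
Diluent to add = V₂ − V₁ = 242 − 10.3 = 231 mL.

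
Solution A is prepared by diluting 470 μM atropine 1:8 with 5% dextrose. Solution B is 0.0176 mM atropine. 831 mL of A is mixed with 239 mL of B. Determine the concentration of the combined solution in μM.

49.6 μM

C_A = 470 μM / 8 = 58.8 μM.
C_B = 0.0176 mM = 17.6 μM.
C_mix = (C_A·V_A + C_B·V_B)/(V_A + V_B) = (58.8×831 + 17.6×239) / 1070 = 49.6 μM.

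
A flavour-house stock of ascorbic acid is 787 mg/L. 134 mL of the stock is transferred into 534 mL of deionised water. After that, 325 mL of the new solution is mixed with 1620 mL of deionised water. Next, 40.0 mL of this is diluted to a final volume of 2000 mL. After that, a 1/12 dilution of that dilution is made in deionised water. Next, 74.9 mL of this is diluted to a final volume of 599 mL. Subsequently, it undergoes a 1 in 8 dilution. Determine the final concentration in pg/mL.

687 pg/mL

Overall dilution factor = 4.985 × 5.985 × 50 × 12 × 7.997 × 8 = 1.15 × 10⁶.
787 mg/L / 1.15 × 10⁶ = 6.87 × 10⁻⁴ mg/L = 687 pg/mL.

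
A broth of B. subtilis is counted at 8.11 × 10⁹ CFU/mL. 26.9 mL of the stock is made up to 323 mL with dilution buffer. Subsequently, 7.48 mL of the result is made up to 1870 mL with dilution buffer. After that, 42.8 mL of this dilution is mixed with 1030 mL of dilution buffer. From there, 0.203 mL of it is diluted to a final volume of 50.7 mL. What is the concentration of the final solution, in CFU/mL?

Overall dilution factor = 12.01 × 250 × 25.07 × 249.8 = 1.88 × 10⁷.
8.11 × 10⁹ CFU/mL / 1.88 × 10⁷ = 432 CFU/mL.

432 CFU/mL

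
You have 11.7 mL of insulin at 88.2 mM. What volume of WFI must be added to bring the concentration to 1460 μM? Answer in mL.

695 mL

1460 μM = 1.46 mM.
V₂ = C₁V₁/C₂ = 88.2 × 11.7 / 1.46 = 707 mL.
Diluent to add = V₂ − V₁ = 707 − 11.7 = 695 mL.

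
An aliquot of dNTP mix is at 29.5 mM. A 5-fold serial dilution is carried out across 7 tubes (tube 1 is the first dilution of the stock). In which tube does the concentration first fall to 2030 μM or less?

Tube n has concentration 29.5 mM / 5ⁿ.
Need 5ⁿ ≥ 29.5 mM / 2030 μM = 14.5, so n ≥ 1.66.
First such tube: n = 2.

tube 2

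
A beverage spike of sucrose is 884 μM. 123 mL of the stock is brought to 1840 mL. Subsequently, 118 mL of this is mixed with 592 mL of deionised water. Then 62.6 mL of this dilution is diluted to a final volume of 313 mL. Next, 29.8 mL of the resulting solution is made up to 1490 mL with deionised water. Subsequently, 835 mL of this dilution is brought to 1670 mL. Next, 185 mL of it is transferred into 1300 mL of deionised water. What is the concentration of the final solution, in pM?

2450 pM

Overall dilution factor = 14.96 × 6.017 × 5 × 50 × 2 × 8.027 = 3.61 × 10⁵.
884 μM / 3.61 × 10⁵ = 2.45 × 10⁻³ μM = 2450 pM.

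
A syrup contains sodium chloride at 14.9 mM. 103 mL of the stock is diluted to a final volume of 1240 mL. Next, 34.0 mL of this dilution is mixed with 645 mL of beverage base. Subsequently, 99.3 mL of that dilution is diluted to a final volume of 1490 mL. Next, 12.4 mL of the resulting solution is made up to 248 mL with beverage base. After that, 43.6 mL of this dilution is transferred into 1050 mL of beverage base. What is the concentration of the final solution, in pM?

Overall dilution factor = 12.04 × 19.97 × 15.01 × 20 × 25.08 = 1.81 × 10⁶.
14.9 mM / 1.81 × 10⁶ = 8.23 × 10⁻⁶ mM = 8230 pM.

8230 pM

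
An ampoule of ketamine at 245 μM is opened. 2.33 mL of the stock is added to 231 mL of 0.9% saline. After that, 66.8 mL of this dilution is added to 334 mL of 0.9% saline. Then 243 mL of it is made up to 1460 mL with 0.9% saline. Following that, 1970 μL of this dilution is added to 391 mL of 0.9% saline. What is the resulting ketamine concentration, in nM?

Overall dilution factor = 100.1 × 6 × 6.008 × 199.5 = 7.20 × 10⁵.
245 μM / 7.20 × 10⁵ = 3.40 × 10⁻⁴ μM = 0.340 nM.

0.340 nM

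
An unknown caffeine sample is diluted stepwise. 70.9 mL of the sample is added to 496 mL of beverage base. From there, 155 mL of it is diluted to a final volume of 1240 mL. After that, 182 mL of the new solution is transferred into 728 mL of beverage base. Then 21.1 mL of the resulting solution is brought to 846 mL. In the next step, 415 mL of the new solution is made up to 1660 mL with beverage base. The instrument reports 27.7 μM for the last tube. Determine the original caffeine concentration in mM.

Overall dilution factor = 7.996 × 8 × 5 × 40.09 × 4 = 5.13 × 10⁴.
Original = 27.7 μM × 5.13 × 10⁴ = 1.42 × 10⁶ μM = 1420 mM.

1420 mM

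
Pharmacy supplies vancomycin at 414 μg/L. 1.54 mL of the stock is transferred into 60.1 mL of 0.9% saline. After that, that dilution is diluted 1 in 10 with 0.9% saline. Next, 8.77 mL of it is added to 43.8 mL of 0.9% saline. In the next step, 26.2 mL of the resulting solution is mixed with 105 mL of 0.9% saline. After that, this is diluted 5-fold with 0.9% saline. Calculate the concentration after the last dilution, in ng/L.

Overall dilution factor = 40.03 × 10 × 5.994 × 5.008 × 5 = 6.01 × 10⁴.
414 μg/L / 6.01 × 10⁴ = 6.89 × 10⁻³ μg/L = 6.89 ng/L.

6.89 ng/L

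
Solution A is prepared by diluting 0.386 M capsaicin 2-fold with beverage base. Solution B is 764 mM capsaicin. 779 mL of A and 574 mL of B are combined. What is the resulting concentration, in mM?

435 mM

C_A = 0.386 M / 2 = 0.193 M.
C_B = 764 mM = 0.764 M.
C_mix = (C_A·V_A + C_B·V_B)/(V_A + V_B) = (0.193×779 + 0.764×574) / 1353 = 0.435 M = 435 mM.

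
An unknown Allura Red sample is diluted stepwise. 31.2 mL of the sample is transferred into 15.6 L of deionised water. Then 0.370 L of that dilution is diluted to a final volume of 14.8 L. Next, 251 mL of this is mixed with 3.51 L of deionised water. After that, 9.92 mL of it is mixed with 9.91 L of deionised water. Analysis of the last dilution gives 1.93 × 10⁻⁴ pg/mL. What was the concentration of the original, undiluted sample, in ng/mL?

58.0 ng/mL

Overall dilution factor = 501 × 40 × 14.98 × 1000.0 = 3.00 × 10⁸.
Original = 1.93 × 10⁻⁴ pg/mL × 3.00 × 10⁸ = 5.80 × 10⁴ pg/mL = 58.0 ng/mL.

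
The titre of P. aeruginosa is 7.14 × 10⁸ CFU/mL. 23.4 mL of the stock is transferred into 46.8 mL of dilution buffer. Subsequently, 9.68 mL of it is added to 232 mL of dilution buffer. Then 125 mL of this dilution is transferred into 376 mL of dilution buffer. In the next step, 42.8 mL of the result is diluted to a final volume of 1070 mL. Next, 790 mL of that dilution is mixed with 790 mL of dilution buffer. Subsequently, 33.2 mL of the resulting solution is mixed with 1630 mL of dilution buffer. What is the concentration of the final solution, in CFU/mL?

Overall dilution factor = 3 × 24.97 × 4.008 × 25 × 2 × 50.10 = 7.52 × 10⁵.
7.14 × 10⁸ CFU/mL / 7.52 × 10⁵ = 950 CFU/mL.

950 CFU/mL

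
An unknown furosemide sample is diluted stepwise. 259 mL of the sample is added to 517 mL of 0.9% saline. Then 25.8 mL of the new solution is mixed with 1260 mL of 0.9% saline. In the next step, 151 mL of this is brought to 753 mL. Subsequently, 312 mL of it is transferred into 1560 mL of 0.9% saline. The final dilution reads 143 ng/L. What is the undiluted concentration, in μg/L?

639 μg/L

Overall dilution factor = 2.996 × 49.84 × 4.987 × 6 = 4468.
Original = 143 ng/L × 4468 = 6.39 × 10⁵ ng/L = 639 μg/L.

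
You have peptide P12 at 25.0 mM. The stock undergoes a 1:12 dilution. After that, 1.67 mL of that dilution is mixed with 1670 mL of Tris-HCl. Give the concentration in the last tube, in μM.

2.08 μM

Overall dilution factor = 12 × 1001 = 1.20 × 10⁴.
25.0 mM / 1.20 × 10⁴ = 2.08 × 10⁻³ mM = 2.08 μM.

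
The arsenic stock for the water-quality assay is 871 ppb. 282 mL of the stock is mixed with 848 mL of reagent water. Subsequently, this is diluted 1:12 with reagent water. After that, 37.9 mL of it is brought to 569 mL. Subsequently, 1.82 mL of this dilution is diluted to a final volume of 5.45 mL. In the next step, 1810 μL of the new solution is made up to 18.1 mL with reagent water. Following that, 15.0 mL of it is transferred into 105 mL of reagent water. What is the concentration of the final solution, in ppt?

Overall dilution factor = 4.007 × 12 × 15.01 × 2.995 × 10 × 8 = 1.73 × 10⁵.
871 ppb / 1.73 × 10⁵ = 5.04 × 10⁻³ ppb = 5.04 ppt.

5.04 ppt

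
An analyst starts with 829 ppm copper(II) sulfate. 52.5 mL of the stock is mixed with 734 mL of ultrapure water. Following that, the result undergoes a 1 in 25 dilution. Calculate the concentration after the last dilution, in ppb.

Overall dilution factor = 14.98 × 25 = 375.
829 ppm / 375 = 2.21 ppm = 2210 ppb.

2210 ppb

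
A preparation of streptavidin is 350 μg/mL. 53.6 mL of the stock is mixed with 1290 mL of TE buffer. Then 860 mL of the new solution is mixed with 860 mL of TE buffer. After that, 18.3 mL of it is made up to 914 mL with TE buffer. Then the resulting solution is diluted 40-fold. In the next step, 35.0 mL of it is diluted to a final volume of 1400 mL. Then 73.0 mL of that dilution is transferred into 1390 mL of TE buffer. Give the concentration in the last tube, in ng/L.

4.36 ng/L

Overall dilution factor = 25.07 × 2 × 49.95 × 40 × 40 × 20.04 = 8.03 × 10⁷.
350 μg/mL / 8.03 × 10⁷ = 4.36 × 10⁻⁶ μg/mL = 4.36 ng/L.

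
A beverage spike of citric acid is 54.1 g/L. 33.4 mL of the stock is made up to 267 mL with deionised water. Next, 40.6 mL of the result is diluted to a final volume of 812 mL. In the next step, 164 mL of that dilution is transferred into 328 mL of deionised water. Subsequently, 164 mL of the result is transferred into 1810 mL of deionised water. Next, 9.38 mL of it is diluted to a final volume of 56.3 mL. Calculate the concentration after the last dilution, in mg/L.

Overall dilution factor = 7.994 × 20 × 3 × 12.04 × 6.002 = 3.47 × 10⁴.
54.1 g/L / 3.47 × 10⁴ = 1.56 × 10⁻³ g/L = 1.56 mg/L.

1.56 mg/L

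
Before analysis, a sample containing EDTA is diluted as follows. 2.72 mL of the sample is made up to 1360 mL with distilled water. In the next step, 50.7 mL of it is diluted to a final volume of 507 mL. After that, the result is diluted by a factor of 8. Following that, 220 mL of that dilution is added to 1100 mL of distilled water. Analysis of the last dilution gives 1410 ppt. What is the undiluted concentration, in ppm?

Overall dilution factor = 500 × 10 × 8 × 6 = 2.40 × 10⁵.
Original = 1410 ppt × 2.40 × 10⁵ = 3.38 × 10⁸ ppt = 338 ppm.

338 ppm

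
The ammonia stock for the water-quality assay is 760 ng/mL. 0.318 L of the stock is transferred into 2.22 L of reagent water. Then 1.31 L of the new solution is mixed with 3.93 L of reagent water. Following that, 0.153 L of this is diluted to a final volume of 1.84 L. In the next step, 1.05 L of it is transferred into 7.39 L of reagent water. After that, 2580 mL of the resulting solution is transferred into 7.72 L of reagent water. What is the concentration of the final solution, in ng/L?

61.7 ng/L

Overall dilution factor = 7.981 × 4 × 12.03 × 8.038 × 3.992 = 1.23 × 10⁴.
760 ng/mL / 1.23 × 10⁴ = 0.0617 ng/mL = 61.7 ng/L.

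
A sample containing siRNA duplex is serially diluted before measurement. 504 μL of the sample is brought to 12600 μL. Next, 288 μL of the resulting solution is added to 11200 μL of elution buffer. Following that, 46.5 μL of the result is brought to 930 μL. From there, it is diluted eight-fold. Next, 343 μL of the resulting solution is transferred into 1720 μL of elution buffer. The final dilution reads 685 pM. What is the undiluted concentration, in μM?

657 μM

Overall dilution factor = 25 × 39.89 × 20 × 8 × 6.015 = 9.60 × 10⁵.
Original = 685 pM × 9.60 × 10⁵ = 6.57 × 10⁸ pM = 657 μM.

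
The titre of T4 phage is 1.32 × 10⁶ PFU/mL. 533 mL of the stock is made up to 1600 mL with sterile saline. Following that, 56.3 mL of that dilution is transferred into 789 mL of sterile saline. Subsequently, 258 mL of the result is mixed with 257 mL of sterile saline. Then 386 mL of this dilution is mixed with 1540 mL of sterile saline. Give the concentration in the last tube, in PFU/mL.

2940 PFU/mL

Overall dilution factor = 3.002 × 15.01 × 1.996 × 4.990 = 449.
1.32 × 10⁶ PFU/mL / 449 = 2940 PFU/mL.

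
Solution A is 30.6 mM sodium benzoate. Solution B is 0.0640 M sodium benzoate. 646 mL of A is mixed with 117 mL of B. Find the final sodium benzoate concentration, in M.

0.0357 M

C_B = 0.0640 M = 64.0 mM.
C_mix = (C_A·V_A + C_B·V_B)/(V_A + V_B) = (30.6×646 + 64.0×117) / 763.0 = 35.7 mM = 0.0357 M.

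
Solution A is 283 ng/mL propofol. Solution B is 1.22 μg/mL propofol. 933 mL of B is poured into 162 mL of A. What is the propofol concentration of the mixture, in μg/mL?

C_B = 1.22 μg/mL = 1220 ng/mL.
C_mix = (C_A·V_A + C_B·V_B)/(V_A + V_B) = (283×162 + 1220×933) / 1095 = 1081 ng/mL = 1.08 μg/mL.

1.08 μg/mL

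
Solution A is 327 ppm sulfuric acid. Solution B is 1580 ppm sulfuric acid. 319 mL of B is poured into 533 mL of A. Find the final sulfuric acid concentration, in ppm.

796 ppm

C_mix = (C_A·V_A + C_B·V_B)/(V_A + V_B) = (327×533 + 1580×319) / 852.0 = 796 ppm.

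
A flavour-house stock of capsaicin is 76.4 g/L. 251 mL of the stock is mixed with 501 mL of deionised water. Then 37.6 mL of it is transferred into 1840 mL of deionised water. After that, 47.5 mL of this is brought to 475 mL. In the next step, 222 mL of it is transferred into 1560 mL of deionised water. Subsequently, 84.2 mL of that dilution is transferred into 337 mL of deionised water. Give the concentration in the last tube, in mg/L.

1.27 mg/L

Overall dilution factor = 2.996 × 49.94 × 10 × 8.027 × 5.002 = 6.01 × 10⁴.
76.4 g/L / 6.01 × 10⁴ = 1.27 × 10⁻³ g/L = 1.27 mg/L.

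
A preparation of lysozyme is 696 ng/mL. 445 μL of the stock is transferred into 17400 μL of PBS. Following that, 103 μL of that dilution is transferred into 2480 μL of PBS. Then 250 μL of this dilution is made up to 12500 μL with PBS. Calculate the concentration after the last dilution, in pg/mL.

Overall dilution factor = 40.10 × 25.08 × 50 = 5.03 × 10⁴.
696 ng/mL / 5.03 × 10⁴ = 0.0138 ng/mL = 13.8 pg/mL.

13.8 pg/mL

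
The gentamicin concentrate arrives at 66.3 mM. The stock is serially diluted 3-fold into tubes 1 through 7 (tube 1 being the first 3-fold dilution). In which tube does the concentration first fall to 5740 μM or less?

tube 3

Tube n has concentration 66.3 mM / 3ⁿ.
Need 3ⁿ ≥ 66.3 mM / 5740 μM = 11.6, so n ≥ 2.23.
First such tube: n = 3.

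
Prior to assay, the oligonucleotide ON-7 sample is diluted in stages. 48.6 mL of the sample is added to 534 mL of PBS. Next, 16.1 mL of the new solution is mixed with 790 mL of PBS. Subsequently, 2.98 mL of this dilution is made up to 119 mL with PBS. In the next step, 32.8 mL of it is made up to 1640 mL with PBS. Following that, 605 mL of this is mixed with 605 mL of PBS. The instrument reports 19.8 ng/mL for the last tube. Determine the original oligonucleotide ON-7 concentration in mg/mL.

47.5 mg/mL

Overall dilution factor = 11.99 × 50.07 × 39.93 × 50 × 2 = 2.40 × 10⁶.
Original = 19.8 ng/mL × 2.40 × 10⁶ = 4.75 × 10⁷ ng/mL = 47.5 mg/mL.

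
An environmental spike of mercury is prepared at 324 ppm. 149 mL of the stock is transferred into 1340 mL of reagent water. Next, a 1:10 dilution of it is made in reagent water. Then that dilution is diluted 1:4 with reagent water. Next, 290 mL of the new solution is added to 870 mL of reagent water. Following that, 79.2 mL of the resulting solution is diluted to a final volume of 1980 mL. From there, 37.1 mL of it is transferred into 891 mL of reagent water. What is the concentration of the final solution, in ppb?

0.324 ppb

Overall dilution factor = 9.993 × 10 × 4 × 4 × 25 × 25.02 = 10.00 × 10⁵.
324 ppm / 10.00 × 10⁵ = 3.24 × 10⁻⁴ ppm = 0.324 ppb.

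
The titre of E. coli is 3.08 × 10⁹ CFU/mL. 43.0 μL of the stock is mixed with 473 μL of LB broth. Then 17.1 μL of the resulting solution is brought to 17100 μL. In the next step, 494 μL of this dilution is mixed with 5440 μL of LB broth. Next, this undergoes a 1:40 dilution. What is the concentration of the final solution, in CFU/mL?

Overall dilution factor = 12 × 1000 × 12.01 × 40 = 5.77 × 10⁶.
3.08 × 10⁹ CFU/mL / 5.77 × 10⁶ = 534 CFU/mL.

534 CFU/mL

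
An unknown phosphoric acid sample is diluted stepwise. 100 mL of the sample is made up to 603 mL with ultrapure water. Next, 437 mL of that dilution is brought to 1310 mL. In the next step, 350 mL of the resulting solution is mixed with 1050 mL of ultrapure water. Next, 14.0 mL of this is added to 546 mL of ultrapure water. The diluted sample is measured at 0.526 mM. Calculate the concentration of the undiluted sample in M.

1.52 M

Overall dilution factor = 6.030 × 2.998 × 4 × 40 = 2892.
Original = 0.526 mM × 2892 = 1521 mM = 1.52 M.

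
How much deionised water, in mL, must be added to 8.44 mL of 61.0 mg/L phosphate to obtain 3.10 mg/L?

158 mL

V₂ = C₁V₁/C₂ = 61.0 × 8.44 / 3.10 = 166 mL.
Diluent to add = V₂ − V₁ = 166 − 8.44 = 158 mL.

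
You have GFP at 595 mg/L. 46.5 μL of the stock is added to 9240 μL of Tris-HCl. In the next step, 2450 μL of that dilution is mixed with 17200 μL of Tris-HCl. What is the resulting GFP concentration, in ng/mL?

371 ng/mL

Overall dilution factor = 199.7 × 8.020 = 1602.
595 mg/L / 1602 = 0.371 mg/L = 371 ng/mL.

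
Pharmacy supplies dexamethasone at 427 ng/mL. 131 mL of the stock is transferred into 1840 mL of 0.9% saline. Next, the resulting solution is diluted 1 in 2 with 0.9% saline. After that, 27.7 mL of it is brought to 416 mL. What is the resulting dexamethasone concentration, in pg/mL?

Overall dilution factor = 15.05 × 2 × 15.02 = 452.
427 ng/mL / 452 = 0.945 ng/mL = 945 pg/mL.

945 pg/mL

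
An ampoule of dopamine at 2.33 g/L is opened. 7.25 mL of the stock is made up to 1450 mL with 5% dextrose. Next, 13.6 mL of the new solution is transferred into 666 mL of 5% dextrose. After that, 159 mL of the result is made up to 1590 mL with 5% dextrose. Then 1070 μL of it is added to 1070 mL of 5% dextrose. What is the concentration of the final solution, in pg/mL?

23.3 pg/mL

Overall dilution factor = 200 × 49.97 × 10 × 1001 = 1.00 × 10⁸.
2.33 g/L / 1.00 × 10⁸ = 2.33 × 10⁻⁸ g/L = 23.3 pg/mL.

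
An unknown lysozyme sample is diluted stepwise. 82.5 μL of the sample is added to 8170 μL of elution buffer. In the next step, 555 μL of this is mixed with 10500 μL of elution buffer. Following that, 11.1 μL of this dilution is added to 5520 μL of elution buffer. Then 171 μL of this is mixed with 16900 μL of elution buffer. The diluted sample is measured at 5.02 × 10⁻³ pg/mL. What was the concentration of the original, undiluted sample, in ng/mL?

Overall dilution factor = 100.0 × 19.92 × 498.3 × 99.83 = 9.91 × 10⁷.
Original = 5.02 × 10⁻³ pg/mL × 9.91 × 10⁷ = 4.98 × 10⁵ pg/mL = 498 ng/mL.

498 ng/mL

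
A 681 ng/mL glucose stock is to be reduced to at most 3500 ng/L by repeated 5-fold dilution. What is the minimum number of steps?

4

Need 5ⁿ ≥ 195, so n ≥ log(195)/log(5) = 3.27.
Minimum whole steps: n = 4.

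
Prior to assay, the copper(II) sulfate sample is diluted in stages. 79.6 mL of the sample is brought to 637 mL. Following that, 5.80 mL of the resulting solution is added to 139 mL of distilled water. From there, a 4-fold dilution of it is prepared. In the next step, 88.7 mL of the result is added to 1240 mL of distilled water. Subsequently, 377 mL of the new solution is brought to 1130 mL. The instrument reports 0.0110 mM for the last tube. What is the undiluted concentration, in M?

0.395 M

Overall dilution factor = 8.003 × 24.97 × 4 × 14.98 × 2.997 = 3.59 × 10⁴.
Original = 0.0110 mM × 3.59 × 10⁴ = 395 mM = 0.395 M.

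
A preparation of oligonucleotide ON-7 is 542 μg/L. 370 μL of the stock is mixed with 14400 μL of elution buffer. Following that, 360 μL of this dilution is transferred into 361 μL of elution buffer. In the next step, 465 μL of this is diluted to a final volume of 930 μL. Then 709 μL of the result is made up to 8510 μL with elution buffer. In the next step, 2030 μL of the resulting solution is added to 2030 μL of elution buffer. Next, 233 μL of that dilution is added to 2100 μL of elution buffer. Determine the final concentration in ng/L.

Overall dilution factor = 39.92 × 2.003 × 2 × 12.00 × 2 × 10.01 = 3.84 × 10⁴.
542 μg/L / 3.84 × 10⁴ = 0.0141 μg/L = 14.1 ng/L.

14.1 ng/L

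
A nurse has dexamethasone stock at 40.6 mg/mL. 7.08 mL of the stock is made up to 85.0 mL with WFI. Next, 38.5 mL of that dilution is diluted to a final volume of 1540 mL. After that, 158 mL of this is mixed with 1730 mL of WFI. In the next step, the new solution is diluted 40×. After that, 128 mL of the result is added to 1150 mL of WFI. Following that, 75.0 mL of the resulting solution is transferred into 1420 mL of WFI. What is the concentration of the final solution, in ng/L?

889 ng/L

Overall dilution factor = 12.01 × 40 × 11.95 × 40 × 9.984 × 19.93 = 4.57 × 10⁷.
40.6 mg/mL / 4.57 × 10⁷ = 8.89 × 10⁻⁷ mg/mL = 889 ng/L.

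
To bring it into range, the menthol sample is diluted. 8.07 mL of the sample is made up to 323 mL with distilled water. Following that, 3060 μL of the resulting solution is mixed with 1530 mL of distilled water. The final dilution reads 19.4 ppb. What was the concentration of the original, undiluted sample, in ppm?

Overall dilution factor = 40.02 × 501 = 2.01 × 10⁴.
Original = 19.4 ppb × 2.01 × 10⁴ = 3.89 × 10⁵ ppb = 389 ppm.

389 ppm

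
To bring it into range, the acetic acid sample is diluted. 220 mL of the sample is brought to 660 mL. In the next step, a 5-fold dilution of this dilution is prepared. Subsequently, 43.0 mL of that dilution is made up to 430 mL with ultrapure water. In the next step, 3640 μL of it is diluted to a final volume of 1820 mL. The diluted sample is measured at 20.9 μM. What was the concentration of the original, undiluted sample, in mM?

1570 mM

Overall dilution factor = 3 × 5 × 10 × 500 = 7.50 × 10⁴.
Original = 20.9 μM × 7.50 × 10⁴ = 1.57 × 10⁶ μM = 1570 mM.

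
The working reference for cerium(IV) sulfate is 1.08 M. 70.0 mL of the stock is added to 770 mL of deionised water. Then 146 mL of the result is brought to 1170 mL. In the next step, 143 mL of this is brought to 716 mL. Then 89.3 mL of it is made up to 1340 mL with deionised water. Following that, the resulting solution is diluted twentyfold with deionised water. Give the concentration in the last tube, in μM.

7.47 μM

Overall dilution factor = 12 × 8.014 × 5.007 × 15.01 × 20 = 1.45 × 10⁵.
1.08 M / 1.45 × 10⁵ = 7.47 × 10⁻⁶ M = 7.47 μM.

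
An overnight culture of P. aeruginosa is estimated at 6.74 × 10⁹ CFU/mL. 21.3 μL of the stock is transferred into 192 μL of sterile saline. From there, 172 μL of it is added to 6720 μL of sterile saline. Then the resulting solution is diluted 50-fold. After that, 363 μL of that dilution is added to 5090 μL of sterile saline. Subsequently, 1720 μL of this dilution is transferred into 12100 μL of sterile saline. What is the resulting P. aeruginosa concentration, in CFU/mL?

2780 CFU/mL

Overall dilution factor = 10.01 × 40.07 × 50 × 15.02 × 8.035 = 2.42 × 10⁶.
6.74 × 10⁹ CFU/mL / 2.42 × 10⁶ = 2780 CFU/mL.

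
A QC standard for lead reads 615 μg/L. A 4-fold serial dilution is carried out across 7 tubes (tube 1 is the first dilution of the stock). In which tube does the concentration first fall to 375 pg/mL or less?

Tube n has concentration 615 μg/L / 4ⁿ.
Need 4ⁿ ≥ 615 μg/L / 375 pg/mL = 1640, so n ≥ 5.34.
First such tube: n = 6.

tube 6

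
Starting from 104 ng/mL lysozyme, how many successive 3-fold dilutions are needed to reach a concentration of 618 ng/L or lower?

5

Need 3ⁿ ≥ 168, so n ≥ log(168)/log(3) = 4.67.
Minimum whole steps: n = 5.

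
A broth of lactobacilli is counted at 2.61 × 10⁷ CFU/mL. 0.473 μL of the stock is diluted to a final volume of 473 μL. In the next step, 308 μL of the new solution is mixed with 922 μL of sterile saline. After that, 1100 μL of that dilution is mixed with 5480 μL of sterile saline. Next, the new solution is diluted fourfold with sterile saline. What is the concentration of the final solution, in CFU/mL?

273 CFU/mL

Overall dilution factor = 1000 × 3.994 × 5.982 × 4 = 9.56 × 10⁴.
2.61 × 10⁷ CFU/mL / 9.56 × 10⁴ = 273 CFU/mL.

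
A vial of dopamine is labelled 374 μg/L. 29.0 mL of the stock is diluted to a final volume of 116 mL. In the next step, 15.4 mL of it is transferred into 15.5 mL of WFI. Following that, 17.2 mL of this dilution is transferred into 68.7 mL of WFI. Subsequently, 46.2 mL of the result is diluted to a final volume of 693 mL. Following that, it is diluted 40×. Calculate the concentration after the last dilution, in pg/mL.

15.6 pg/mL

Overall dilution factor = 4 × 2.006 × 4.994 × 15 × 40 = 2.40 × 10⁴.
374 μg/L / 2.40 × 10⁴ = 0.0156 μg/L = 15.6 pg/mL.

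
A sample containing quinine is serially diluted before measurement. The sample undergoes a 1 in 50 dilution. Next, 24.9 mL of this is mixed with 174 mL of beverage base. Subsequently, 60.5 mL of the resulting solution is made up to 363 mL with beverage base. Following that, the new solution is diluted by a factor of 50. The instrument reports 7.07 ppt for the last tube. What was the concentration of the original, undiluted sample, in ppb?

Overall dilution factor = 50 × 7.988 × 6 × 50 = 1.20 × 10⁵.
Original = 7.07 ppt × 1.20 × 10⁵ = 8.47 × 10⁵ ppt = 847 ppb.

847 ppb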